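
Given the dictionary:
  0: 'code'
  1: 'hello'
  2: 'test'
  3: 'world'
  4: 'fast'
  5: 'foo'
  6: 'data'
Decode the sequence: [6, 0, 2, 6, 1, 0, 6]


Look up each index in the dictionary:
  6 -> 'data'
  0 -> 'code'
  2 -> 'test'
  6 -> 'data'
  1 -> 'hello'
  0 -> 'code'
  6 -> 'data'

Decoded: "data code test data hello code data"


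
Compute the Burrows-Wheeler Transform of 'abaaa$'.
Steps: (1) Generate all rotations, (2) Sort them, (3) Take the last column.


Rotations (sorted):
  0: $abaaa -> last char: a
  1: a$abaa -> last char: a
  2: aa$aba -> last char: a
  3: aaa$ab -> last char: b
  4: abaaa$ -> last char: $
  5: baaa$a -> last char: a


BWT = aaab$a


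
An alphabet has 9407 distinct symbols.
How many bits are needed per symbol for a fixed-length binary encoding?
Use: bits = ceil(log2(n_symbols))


log2(9407) = 13.1995
Bracket: 2^13 = 8192 < 9407 <= 2^14 = 16384
So ceil(log2(9407)) = 14

bits = ceil(log2(9407)) = ceil(13.1995) = 14 bits


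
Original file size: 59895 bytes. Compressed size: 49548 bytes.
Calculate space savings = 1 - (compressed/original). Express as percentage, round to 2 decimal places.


ratio = compressed/original = 49548/59895 = 0.827248
savings = 1 - ratio = 1 - 0.827248 = 0.172752
as a percentage: 0.172752 * 100 = 17.28%

Space savings = 1 - 49548/59895 = 17.28%


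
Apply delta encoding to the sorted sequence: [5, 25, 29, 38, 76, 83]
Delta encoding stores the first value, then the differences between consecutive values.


First value: 5
Deltas:
  25 - 5 = 20
  29 - 25 = 4
  38 - 29 = 9
  76 - 38 = 38
  83 - 76 = 7


Delta encoded: [5, 20, 4, 9, 38, 7]


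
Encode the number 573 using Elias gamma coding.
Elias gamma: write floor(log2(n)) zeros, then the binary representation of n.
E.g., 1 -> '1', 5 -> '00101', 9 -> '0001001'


num_bits = floor(log2(573)) + 1 = 10
leading_zeros = num_bits - 1 = 9
binary(573) = 1000111101

Elias gamma(573) = '000000000' + '1000111101' = 0000000001000111101 (19 bits)


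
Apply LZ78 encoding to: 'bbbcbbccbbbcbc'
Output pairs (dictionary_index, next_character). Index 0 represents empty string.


LZ78 encoding steps:
Dictionary: {0: ''}
Step 1: w='' (idx 0), next='b' -> output (0, 'b'), add 'b' as idx 1
Step 2: w='b' (idx 1), next='b' -> output (1, 'b'), add 'bb' as idx 2
Step 3: w='' (idx 0), next='c' -> output (0, 'c'), add 'c' as idx 3
Step 4: w='bb' (idx 2), next='c' -> output (2, 'c'), add 'bbc' as idx 4
Step 5: w='c' (idx 3), next='b' -> output (3, 'b'), add 'cb' as idx 5
Step 6: w='bbc' (idx 4), next='b' -> output (4, 'b'), add 'bbcb' as idx 6
Step 7: w='c' (idx 3), end of input -> output (3, '')


Encoded: [(0, 'b'), (1, 'b'), (0, 'c'), (2, 'c'), (3, 'b'), (4, 'b'), (3, '')]


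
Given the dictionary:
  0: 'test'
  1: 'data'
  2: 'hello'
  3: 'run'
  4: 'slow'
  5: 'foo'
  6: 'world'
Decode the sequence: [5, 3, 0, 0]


Look up each index in the dictionary:
  5 -> 'foo'
  3 -> 'run'
  0 -> 'test'
  0 -> 'test'

Decoded: "foo run test test"


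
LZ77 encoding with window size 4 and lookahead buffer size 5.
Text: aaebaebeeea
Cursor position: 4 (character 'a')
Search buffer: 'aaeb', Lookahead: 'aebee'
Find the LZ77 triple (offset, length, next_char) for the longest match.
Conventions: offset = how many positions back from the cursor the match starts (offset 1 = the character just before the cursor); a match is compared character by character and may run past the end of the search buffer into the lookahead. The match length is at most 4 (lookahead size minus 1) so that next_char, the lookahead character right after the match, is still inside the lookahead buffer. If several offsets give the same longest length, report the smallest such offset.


Try each offset into the search buffer:
  offset=1 (pos 3, char 'b'): match length 0
  offset=2 (pos 2, char 'e'): match length 0
  offset=3 (pos 1, char 'a'): match length 3
  offset=4 (pos 0, char 'a'): match length 1
Longest match has length 3 at offset 3.
next_char = character at position 4 + 3 = 7 -> 'e'

Best match: offset=3, length=3 (matching 'aeb' starting at position 1)
LZ77 triple: (3, 3, 'e')


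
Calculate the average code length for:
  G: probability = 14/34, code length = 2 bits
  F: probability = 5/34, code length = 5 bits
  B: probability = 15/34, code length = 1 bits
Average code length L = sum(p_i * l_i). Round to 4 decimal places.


Weighted contributions p_i * l_i:
  G: (14/34) * 2 = 28/34
  F: (5/34) * 5 = 25/34
  B: (15/34) * 1 = 15/34
Sum = (28 + 25 + 15)/34 = 68/34

L = 68/34 = 2.0000 bits/symbol


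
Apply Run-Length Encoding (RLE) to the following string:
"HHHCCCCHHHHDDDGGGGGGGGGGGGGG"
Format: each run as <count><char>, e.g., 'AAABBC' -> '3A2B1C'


Scanning runs left to right:
  i=0: run of 'H' x 3 -> '3H'
  i=3: run of 'C' x 4 -> '4C'
  i=7: run of 'H' x 4 -> '4H'
  i=11: run of 'D' x 3 -> '3D'
  i=14: run of 'G' x 14 -> '14G'

RLE = 3H4C4H3D14G


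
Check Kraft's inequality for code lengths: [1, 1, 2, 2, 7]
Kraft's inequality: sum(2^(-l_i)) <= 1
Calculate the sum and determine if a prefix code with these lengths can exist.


Sum = 2^(-1) + 2^(-1) + 2^(-2) + 2^(-2) + 2^(-7)
    = 0.5 + 0.5 + 0.25 + 0.25 + 0.0078125
    = 193/128 = 1.5078125
Since 1.5078125 > 1, Kraft's inequality is NOT satisfied.
A prefix code with these lengths CANNOT exist.

Kraft sum = 1.5078125. Not satisfied.


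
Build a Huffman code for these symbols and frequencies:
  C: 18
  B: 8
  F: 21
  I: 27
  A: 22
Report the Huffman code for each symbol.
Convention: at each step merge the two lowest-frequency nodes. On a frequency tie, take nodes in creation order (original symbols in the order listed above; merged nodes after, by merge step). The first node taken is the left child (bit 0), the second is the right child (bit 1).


Huffman tree construction:
Step 1: Merge B(8) + C(18) = 26
Step 2: Merge F(21) + A(22) = 43
Step 3: Merge (B+C)(26) + I(27) = 53
Step 4: Merge (F+A)(43) + ((B+C)+I)(53) = 96
Read each symbol's code off the tree from the root (left child = 0, right child = 1).

Codes:
  C: 101 (length 3)
  B: 100 (length 3)
  F: 00 (length 2)
  I: 11 (length 2)
  A: 01 (length 2)
Average code length: 218/96 = 2.2708 bits/symbol


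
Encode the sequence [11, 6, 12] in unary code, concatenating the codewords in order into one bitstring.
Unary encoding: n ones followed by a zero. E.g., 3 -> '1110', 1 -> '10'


Encode each number as n ones followed by a terminating 0:
  11 -> 111111111110 (12 bits)
  6 -> 1111110 (7 bits)
  12 -> 1111111111110 (13 bits)
Total length = 12 + 7 + 13 = 32 bits.

Unary([11, 6, 12]) = 11111111111011111101111111111110 (32 bits)


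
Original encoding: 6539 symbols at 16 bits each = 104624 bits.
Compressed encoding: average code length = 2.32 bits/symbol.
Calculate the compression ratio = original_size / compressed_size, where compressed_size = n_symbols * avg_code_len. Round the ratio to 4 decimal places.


original_size = n_symbols * orig_bits = 6539 * 16 = 104624 bits
compressed_size = n_symbols * avg_code_len = 6539 * 2.32 = 15170.48 bits
ratio = original_size / compressed_size = 104624 / 15170.48 = 6.8966

Compression ratio = 6.8966


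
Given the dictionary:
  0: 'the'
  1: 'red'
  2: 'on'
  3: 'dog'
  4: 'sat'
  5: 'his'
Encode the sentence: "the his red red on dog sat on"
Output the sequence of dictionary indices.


Look up each word in the dictionary:
  'the' -> 0
  'his' -> 5
  'red' -> 1
  'red' -> 1
  'on' -> 2
  'dog' -> 3
  'sat' -> 4
  'on' -> 2

Encoded: [0, 5, 1, 1, 2, 3, 4, 2]


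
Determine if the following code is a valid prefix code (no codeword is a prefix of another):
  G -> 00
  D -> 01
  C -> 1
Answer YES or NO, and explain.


Checking each pair (does one codeword prefix another?):
  G='00' vs D='01': no prefix
  G='00' vs C='1': no prefix
  D='01' vs G='00': no prefix
  D='01' vs C='1': no prefix
  C='1' vs G='00': no prefix
  C='1' vs D='01': no prefix
No violation found over all pairs.

YES -- this is a valid prefix code. No codeword is a prefix of any other codeword.


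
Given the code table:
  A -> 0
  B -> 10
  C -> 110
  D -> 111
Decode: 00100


Decoding:
0 -> A
0 -> A
10 -> B
0 -> A


Result: AABA


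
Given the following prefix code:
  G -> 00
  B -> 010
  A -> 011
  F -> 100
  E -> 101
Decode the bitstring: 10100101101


Decoding step by step:
Bits 101 -> E
Bits 00 -> G
Bits 101 -> E
Bits 101 -> E


Decoded message: EGEE


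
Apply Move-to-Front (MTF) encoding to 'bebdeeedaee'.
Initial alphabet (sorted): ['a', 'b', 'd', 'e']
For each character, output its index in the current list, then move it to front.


MTF encoding:
'b': index 1 in ['a', 'b', 'd', 'e'] -> ['b', 'a', 'd', 'e']
'e': index 3 in ['b', 'a', 'd', 'e'] -> ['e', 'b', 'a', 'd']
'b': index 1 in ['e', 'b', 'a', 'd'] -> ['b', 'e', 'a', 'd']
'd': index 3 in ['b', 'e', 'a', 'd'] -> ['d', 'b', 'e', 'a']
'e': index 2 in ['d', 'b', 'e', 'a'] -> ['e', 'd', 'b', 'a']
'e': index 0 in ['e', 'd', 'b', 'a'] -> ['e', 'd', 'b', 'a']
'e': index 0 in ['e', 'd', 'b', 'a'] -> ['e', 'd', 'b', 'a']
'd': index 1 in ['e', 'd', 'b', 'a'] -> ['d', 'e', 'b', 'a']
'a': index 3 in ['d', 'e', 'b', 'a'] -> ['a', 'd', 'e', 'b']
'e': index 2 in ['a', 'd', 'e', 'b'] -> ['e', 'a', 'd', 'b']
'e': index 0 in ['e', 'a', 'd', 'b'] -> ['e', 'a', 'd', 'b']


Output: [1, 3, 1, 3, 2, 0, 0, 1, 3, 2, 0]


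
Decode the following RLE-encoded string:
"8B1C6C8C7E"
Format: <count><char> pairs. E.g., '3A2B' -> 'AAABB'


Expanding each <count><char> pair:
  8B -> 'BBBBBBBB'
  1C -> 'C'
  6C -> 'CCCCCC'
  8C -> 'CCCCCCCC'
  7E -> 'EEEEEEE'

Decoded = BBBBBBBBCCCCCCCCCCCCCCCEEEEEEE


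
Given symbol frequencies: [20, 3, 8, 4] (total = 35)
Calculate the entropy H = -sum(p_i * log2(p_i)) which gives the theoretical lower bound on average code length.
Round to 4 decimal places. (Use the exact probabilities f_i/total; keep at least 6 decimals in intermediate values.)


Per-symbol terms -p_i * log2(p_i) with p_i = f_i/35:
  p = 20/35 = 0.571429: log2(p) = -0.807355, -p*log2(p) = 0.461346
  p = 3/35 = 0.085714: log2(p) = -3.544321, -p*log2(p) = 0.303799
  p = 8/35 = 0.228571: log2(p) = -2.129283, -p*log2(p) = 0.486693
  p = 4/35 = 0.114286: log2(p) = -3.129283, -p*log2(p) = 0.357632
H = 0.461346 + 0.303799 + 0.486693 + 0.357632 = 1.609470

H = 1.6095 bits/symbol


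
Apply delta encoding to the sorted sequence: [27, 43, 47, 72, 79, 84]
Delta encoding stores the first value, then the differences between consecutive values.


First value: 27
Deltas:
  43 - 27 = 16
  47 - 43 = 4
  72 - 47 = 25
  79 - 72 = 7
  84 - 79 = 5


Delta encoded: [27, 16, 4, 25, 7, 5]


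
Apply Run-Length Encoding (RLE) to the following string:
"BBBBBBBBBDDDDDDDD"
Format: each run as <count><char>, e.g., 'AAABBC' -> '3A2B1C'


Scanning runs left to right:
  i=0: run of 'B' x 9 -> '9B'
  i=9: run of 'D' x 8 -> '8D'

RLE = 9B8D


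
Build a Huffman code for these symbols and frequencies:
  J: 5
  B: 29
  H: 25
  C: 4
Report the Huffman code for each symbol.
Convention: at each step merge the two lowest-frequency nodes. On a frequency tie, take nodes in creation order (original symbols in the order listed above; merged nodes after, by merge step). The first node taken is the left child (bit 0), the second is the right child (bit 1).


Huffman tree construction:
Step 1: Merge C(4) + J(5) = 9
Step 2: Merge (C+J)(9) + H(25) = 34
Step 3: Merge B(29) + ((C+J)+H)(34) = 63
Read each symbol's code off the tree from the root (left child = 0, right child = 1).

Codes:
  J: 101 (length 3)
  B: 0 (length 1)
  H: 11 (length 2)
  C: 100 (length 3)
Average code length: 106/63 = 1.6825 bits/symbol


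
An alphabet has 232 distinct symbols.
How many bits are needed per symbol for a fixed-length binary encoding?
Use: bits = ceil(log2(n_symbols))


log2(232) = 7.858
Bracket: 2^7 = 128 < 232 <= 2^8 = 256
So ceil(log2(232)) = 8

bits = ceil(log2(232)) = ceil(7.858) = 8 bits


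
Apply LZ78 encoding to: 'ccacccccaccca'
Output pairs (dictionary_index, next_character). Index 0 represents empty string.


LZ78 encoding steps:
Dictionary: {0: ''}
Step 1: w='' (idx 0), next='c' -> output (0, 'c'), add 'c' as idx 1
Step 2: w='c' (idx 1), next='a' -> output (1, 'a'), add 'ca' as idx 2
Step 3: w='c' (idx 1), next='c' -> output (1, 'c'), add 'cc' as idx 3
Step 4: w='cc' (idx 3), next='c' -> output (3, 'c'), add 'ccc' as idx 4
Step 5: w='' (idx 0), next='a' -> output (0, 'a'), add 'a' as idx 5
Step 6: w='ccc' (idx 4), next='a' -> output (4, 'a'), add 'ccca' as idx 6


Encoded: [(0, 'c'), (1, 'a'), (1, 'c'), (3, 'c'), (0, 'a'), (4, 'a')]


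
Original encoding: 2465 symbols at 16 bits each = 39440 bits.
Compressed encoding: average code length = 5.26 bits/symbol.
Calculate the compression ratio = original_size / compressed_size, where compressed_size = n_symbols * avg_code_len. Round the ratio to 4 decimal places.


original_size = n_symbols * orig_bits = 2465 * 16 = 39440 bits
compressed_size = n_symbols * avg_code_len = 2465 * 5.26 = 12965.9 bits
ratio = original_size / compressed_size = 39440 / 12965.9 = 3.0418

Compression ratio = 3.0418


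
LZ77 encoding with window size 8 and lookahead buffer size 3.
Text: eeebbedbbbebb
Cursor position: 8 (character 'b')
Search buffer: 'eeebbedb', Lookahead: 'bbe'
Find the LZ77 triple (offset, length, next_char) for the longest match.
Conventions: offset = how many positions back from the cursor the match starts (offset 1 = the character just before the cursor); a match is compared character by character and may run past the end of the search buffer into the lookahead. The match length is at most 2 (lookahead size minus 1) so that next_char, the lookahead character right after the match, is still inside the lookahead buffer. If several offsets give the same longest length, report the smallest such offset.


Try each offset into the search buffer:
  offset=1 (pos 7, char 'b'): match length 2
  offset=2 (pos 6, char 'd'): match length 0
  offset=3 (pos 5, char 'e'): match length 0
  offset=4 (pos 4, char 'b'): match length 1
  offset=5 (pos 3, char 'b'): match length 2
  offset=6 (pos 2, char 'e'): match length 0
  offset=7 (pos 1, char 'e'): match length 0
  offset=8 (pos 0, char 'e'): match length 0
Longest match has length 2, found at offsets 1, 5; take the smallest, offset 1.
next_char = character at position 8 + 2 = 10 -> 'e'

Best match: offset=1, length=2 (matching 'bb' starting at position 7)
LZ77 triple: (1, 2, 'e')


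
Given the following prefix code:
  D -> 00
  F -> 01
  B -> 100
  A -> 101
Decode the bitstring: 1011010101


Decoding step by step:
Bits 101 -> A
Bits 101 -> A
Bits 01 -> F
Bits 01 -> F


Decoded message: AAFF


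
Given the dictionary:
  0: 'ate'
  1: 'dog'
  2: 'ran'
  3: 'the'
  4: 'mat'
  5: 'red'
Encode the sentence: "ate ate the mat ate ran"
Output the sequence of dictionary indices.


Look up each word in the dictionary:
  'ate' -> 0
  'ate' -> 0
  'the' -> 3
  'mat' -> 4
  'ate' -> 0
  'ran' -> 2

Encoded: [0, 0, 3, 4, 0, 2]


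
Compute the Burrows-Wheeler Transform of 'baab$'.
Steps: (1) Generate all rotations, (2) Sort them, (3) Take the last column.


Rotations (sorted):
  0: $baab -> last char: b
  1: aab$b -> last char: b
  2: ab$ba -> last char: a
  3: b$baa -> last char: a
  4: baab$ -> last char: $


BWT = bbaa$


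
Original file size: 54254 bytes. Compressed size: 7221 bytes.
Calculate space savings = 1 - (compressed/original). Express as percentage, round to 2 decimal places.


ratio = compressed/original = 7221/54254 = 0.133096
savings = 1 - ratio = 1 - 0.133096 = 0.866904
as a percentage: 0.866904 * 100 = 86.69%

Space savings = 1 - 7221/54254 = 86.69%


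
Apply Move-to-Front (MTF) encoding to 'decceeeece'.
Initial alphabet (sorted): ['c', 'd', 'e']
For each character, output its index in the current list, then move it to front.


MTF encoding:
'd': index 1 in ['c', 'd', 'e'] -> ['d', 'c', 'e']
'e': index 2 in ['d', 'c', 'e'] -> ['e', 'd', 'c']
'c': index 2 in ['e', 'd', 'c'] -> ['c', 'e', 'd']
'c': index 0 in ['c', 'e', 'd'] -> ['c', 'e', 'd']
'e': index 1 in ['c', 'e', 'd'] -> ['e', 'c', 'd']
'e': index 0 in ['e', 'c', 'd'] -> ['e', 'c', 'd']
'e': index 0 in ['e', 'c', 'd'] -> ['e', 'c', 'd']
'e': index 0 in ['e', 'c', 'd'] -> ['e', 'c', 'd']
'c': index 1 in ['e', 'c', 'd'] -> ['c', 'e', 'd']
'e': index 1 in ['c', 'e', 'd'] -> ['e', 'c', 'd']


Output: [1, 2, 2, 0, 1, 0, 0, 0, 1, 1]


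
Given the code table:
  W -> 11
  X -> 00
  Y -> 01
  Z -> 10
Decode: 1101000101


Decoding:
11 -> W
01 -> Y
00 -> X
01 -> Y
01 -> Y


Result: WYXYY


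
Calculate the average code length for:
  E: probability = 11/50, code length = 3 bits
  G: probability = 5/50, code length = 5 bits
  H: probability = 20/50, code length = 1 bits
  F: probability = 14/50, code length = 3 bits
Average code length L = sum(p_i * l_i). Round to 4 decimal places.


Weighted contributions p_i * l_i:
  E: (11/50) * 3 = 33/50
  G: (5/50) * 5 = 25/50
  H: (20/50) * 1 = 20/50
  F: (14/50) * 3 = 42/50
Sum = (33 + 25 + 20 + 42)/50 = 120/50

L = 120/50 = 2.4000 bits/symbol


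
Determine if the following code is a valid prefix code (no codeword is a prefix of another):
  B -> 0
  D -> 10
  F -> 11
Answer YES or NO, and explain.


Checking each pair (does one codeword prefix another?):
  B='0' vs D='10': no prefix
  B='0' vs F='11': no prefix
  D='10' vs B='0': no prefix
  D='10' vs F='11': no prefix
  F='11' vs B='0': no prefix
  F='11' vs D='10': no prefix
No violation found over all pairs.

YES -- this is a valid prefix code. No codeword is a prefix of any other codeword.


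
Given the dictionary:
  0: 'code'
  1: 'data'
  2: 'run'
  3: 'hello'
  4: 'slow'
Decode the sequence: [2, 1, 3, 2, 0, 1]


Look up each index in the dictionary:
  2 -> 'run'
  1 -> 'data'
  3 -> 'hello'
  2 -> 'run'
  0 -> 'code'
  1 -> 'data'

Decoded: "run data hello run code data"


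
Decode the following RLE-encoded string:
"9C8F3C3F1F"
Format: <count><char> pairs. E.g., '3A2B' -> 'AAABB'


Expanding each <count><char> pair:
  9C -> 'CCCCCCCCC'
  8F -> 'FFFFFFFF'
  3C -> 'CCC'
  3F -> 'FFF'
  1F -> 'F'

Decoded = CCCCCCCCCFFFFFFFFCCCFFFF


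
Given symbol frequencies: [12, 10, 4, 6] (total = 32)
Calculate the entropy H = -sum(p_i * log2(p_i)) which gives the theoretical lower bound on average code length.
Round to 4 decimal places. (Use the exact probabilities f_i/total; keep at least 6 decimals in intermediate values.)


Per-symbol terms -p_i * log2(p_i) with p_i = f_i/32:
  p = 12/32 = 0.375000: log2(p) = -1.415037, -p*log2(p) = 0.530639
  p = 10/32 = 0.312500: log2(p) = -1.678072, -p*log2(p) = 0.524397
  p = 4/32 = 0.125000: log2(p) = -3.000000, -p*log2(p) = 0.375000
  p = 6/32 = 0.187500: log2(p) = -2.415037, -p*log2(p) = 0.452820
H = 0.530639 + 0.524397 + 0.375000 + 0.452820 = 1.882856

H = 1.8829 bits/symbol


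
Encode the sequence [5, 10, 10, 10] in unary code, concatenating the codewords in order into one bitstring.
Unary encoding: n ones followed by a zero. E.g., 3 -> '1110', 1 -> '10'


Encode each number as n ones followed by a terminating 0:
  5 -> 111110 (6 bits)
  10 -> 11111111110 (11 bits)
  10 -> 11111111110 (11 bits)
  10 -> 11111111110 (11 bits)
Total length = 6 + 11 + 11 + 11 = 39 bits.

Unary([5, 10, 10, 10]) = 111110111111111101111111111011111111110 (39 bits)


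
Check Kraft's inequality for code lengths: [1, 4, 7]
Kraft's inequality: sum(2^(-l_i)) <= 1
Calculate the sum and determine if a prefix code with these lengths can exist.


Sum = 2^(-1) + 2^(-4) + 2^(-7)
    = 0.5 + 0.0625 + 0.0078125
    = 73/128 = 0.5703125
Since 0.5703125 <= 1, Kraft's inequality IS satisfied.
A prefix code with these lengths CAN exist.

Kraft sum = 0.5703125. Satisfied.


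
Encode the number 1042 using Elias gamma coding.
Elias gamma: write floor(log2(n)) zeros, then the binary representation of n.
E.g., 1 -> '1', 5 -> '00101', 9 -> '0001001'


num_bits = floor(log2(1042)) + 1 = 11
leading_zeros = num_bits - 1 = 10
binary(1042) = 10000010010

Elias gamma(1042) = '0000000000' + '10000010010' = 000000000010000010010 (21 bits)


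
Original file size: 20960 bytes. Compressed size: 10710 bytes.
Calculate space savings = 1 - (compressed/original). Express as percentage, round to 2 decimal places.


ratio = compressed/original = 10710/20960 = 0.510973
savings = 1 - ratio = 1 - 0.510973 = 0.489027
as a percentage: 0.489027 * 100 = 48.9%

Space savings = 1 - 10710/20960 = 48.9%


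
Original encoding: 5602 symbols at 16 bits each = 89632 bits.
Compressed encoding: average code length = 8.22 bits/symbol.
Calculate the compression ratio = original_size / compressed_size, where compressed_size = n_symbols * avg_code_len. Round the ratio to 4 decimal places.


original_size = n_symbols * orig_bits = 5602 * 16 = 89632 bits
compressed_size = n_symbols * avg_code_len = 5602 * 8.22 = 46048.44 bits
ratio = original_size / compressed_size = 89632 / 46048.44 = 1.9465

Compression ratio = 1.9465


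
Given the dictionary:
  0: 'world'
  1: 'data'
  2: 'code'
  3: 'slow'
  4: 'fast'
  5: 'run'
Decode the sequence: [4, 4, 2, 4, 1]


Look up each index in the dictionary:
  4 -> 'fast'
  4 -> 'fast'
  2 -> 'code'
  4 -> 'fast'
  1 -> 'data'

Decoded: "fast fast code fast data"


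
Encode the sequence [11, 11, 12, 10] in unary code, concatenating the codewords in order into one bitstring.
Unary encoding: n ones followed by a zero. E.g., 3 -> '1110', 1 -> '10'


Encode each number as n ones followed by a terminating 0:
  11 -> 111111111110 (12 bits)
  11 -> 111111111110 (12 bits)
  12 -> 1111111111110 (13 bits)
  10 -> 11111111110 (11 bits)
Total length = 12 + 12 + 13 + 11 = 48 bits.

Unary([11, 11, 12, 10]) = 111111111110111111111110111111111111011111111110 (48 bits)


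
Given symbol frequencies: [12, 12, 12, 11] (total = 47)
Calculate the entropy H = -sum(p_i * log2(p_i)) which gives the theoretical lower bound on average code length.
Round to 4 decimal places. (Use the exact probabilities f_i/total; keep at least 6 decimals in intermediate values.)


Per-symbol terms -p_i * log2(p_i) with p_i = f_i/47:
  p = 12/47 = 0.255319: log2(p) = -1.969626, -p*log2(p) = 0.502883
  p = 12/47 = 0.255319: log2(p) = -1.969626, -p*log2(p) = 0.502883
  p = 12/47 = 0.255319: log2(p) = -1.969626, -p*log2(p) = 0.502883
  p = 11/47 = 0.234043: log2(p) = -2.095157, -p*log2(p) = 0.490356
H = 0.502883 + 0.502883 + 0.502883 + 0.490356 = 1.999005

H = 1.999 bits/symbol


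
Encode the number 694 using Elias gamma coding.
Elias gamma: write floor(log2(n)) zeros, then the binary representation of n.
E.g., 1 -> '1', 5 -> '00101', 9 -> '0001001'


num_bits = floor(log2(694)) + 1 = 10
leading_zeros = num_bits - 1 = 9
binary(694) = 1010110110

Elias gamma(694) = '000000000' + '1010110110' = 0000000001010110110 (19 bits)


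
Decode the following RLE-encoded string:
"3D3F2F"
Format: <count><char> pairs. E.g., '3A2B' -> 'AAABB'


Expanding each <count><char> pair:
  3D -> 'DDD'
  3F -> 'FFF'
  2F -> 'FF'

Decoded = DDDFFFFF


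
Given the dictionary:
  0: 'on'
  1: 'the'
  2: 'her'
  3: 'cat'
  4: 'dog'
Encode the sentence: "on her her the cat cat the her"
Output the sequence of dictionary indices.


Look up each word in the dictionary:
  'on' -> 0
  'her' -> 2
  'her' -> 2
  'the' -> 1
  'cat' -> 3
  'cat' -> 3
  'the' -> 1
  'her' -> 2

Encoded: [0, 2, 2, 1, 3, 3, 1, 2]


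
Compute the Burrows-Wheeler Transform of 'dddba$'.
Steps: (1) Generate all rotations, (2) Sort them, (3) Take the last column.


Rotations (sorted):
  0: $dddba -> last char: a
  1: a$dddb -> last char: b
  2: ba$ddd -> last char: d
  3: dba$dd -> last char: d
  4: ddba$d -> last char: d
  5: dddba$ -> last char: $


BWT = abddd$


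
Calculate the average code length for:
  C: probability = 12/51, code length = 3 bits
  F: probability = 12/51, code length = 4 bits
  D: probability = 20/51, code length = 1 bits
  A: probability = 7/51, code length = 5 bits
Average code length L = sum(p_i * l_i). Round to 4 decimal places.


Weighted contributions p_i * l_i:
  C: (12/51) * 3 = 36/51
  F: (12/51) * 4 = 48/51
  D: (20/51) * 1 = 20/51
  A: (7/51) * 5 = 35/51
Sum = (36 + 48 + 20 + 35)/51 = 139/51

L = 139/51 = 2.7255 bits/symbol


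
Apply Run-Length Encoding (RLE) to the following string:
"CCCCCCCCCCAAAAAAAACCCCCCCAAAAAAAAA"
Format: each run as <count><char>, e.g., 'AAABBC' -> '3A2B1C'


Scanning runs left to right:
  i=0: run of 'C' x 10 -> '10C'
  i=10: run of 'A' x 8 -> '8A'
  i=18: run of 'C' x 7 -> '7C'
  i=25: run of 'A' x 9 -> '9A'

RLE = 10C8A7C9A


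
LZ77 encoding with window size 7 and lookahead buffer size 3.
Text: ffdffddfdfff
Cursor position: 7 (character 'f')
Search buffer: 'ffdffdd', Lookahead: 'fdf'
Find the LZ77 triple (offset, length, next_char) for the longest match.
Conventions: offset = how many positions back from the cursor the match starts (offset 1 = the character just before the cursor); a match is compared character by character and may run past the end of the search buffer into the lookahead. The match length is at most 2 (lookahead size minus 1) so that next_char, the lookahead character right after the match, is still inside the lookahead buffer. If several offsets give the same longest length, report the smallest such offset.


Try each offset into the search buffer:
  offset=1 (pos 6, char 'd'): match length 0
  offset=2 (pos 5, char 'd'): match length 0
  offset=3 (pos 4, char 'f'): match length 2
  offset=4 (pos 3, char 'f'): match length 1
  offset=5 (pos 2, char 'd'): match length 0
  offset=6 (pos 1, char 'f'): match length 2
  offset=7 (pos 0, char 'f'): match length 1
Longest match has length 2, found at offsets 3, 6; take the smallest, offset 3.
next_char = character at position 7 + 2 = 9 -> 'f'

Best match: offset=3, length=2 (matching 'fd' starting at position 4)
LZ77 triple: (3, 2, 'f')


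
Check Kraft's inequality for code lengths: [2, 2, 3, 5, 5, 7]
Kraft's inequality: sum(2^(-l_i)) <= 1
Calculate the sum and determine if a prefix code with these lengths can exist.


Sum = 2^(-2) + 2^(-2) + 2^(-3) + 2^(-5) + 2^(-5) + 2^(-7)
    = 0.25 + 0.25 + 0.125 + 0.03125 + 0.03125 + 0.0078125
    = 89/128 = 0.6953125
Since 0.6953125 <= 1, Kraft's inequality IS satisfied.
A prefix code with these lengths CAN exist.

Kraft sum = 0.6953125. Satisfied.


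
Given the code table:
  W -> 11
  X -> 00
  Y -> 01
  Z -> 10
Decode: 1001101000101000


Decoding:
10 -> Z
01 -> Y
10 -> Z
10 -> Z
00 -> X
10 -> Z
10 -> Z
00 -> X


Result: ZYZZXZZX


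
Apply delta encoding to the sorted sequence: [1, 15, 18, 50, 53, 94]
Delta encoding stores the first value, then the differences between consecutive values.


First value: 1
Deltas:
  15 - 1 = 14
  18 - 15 = 3
  50 - 18 = 32
  53 - 50 = 3
  94 - 53 = 41


Delta encoded: [1, 14, 3, 32, 3, 41]


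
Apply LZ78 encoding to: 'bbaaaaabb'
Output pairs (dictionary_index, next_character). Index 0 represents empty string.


LZ78 encoding steps:
Dictionary: {0: ''}
Step 1: w='' (idx 0), next='b' -> output (0, 'b'), add 'b' as idx 1
Step 2: w='b' (idx 1), next='a' -> output (1, 'a'), add 'ba' as idx 2
Step 3: w='' (idx 0), next='a' -> output (0, 'a'), add 'a' as idx 3
Step 4: w='a' (idx 3), next='a' -> output (3, 'a'), add 'aa' as idx 4
Step 5: w='a' (idx 3), next='b' -> output (3, 'b'), add 'ab' as idx 5
Step 6: w='b' (idx 1), end of input -> output (1, '')


Encoded: [(0, 'b'), (1, 'a'), (0, 'a'), (3, 'a'), (3, 'b'), (1, '')]


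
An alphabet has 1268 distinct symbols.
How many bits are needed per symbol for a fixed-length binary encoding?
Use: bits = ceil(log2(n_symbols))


log2(1268) = 10.3083
Bracket: 2^10 = 1024 < 1268 <= 2^11 = 2048
So ceil(log2(1268)) = 11

bits = ceil(log2(1268)) = ceil(10.3083) = 11 bits


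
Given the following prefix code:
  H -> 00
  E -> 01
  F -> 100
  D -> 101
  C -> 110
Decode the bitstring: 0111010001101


Decoding step by step:
Bits 01 -> E
Bits 110 -> C
Bits 100 -> F
Bits 01 -> E
Bits 101 -> D


Decoded message: ECFED


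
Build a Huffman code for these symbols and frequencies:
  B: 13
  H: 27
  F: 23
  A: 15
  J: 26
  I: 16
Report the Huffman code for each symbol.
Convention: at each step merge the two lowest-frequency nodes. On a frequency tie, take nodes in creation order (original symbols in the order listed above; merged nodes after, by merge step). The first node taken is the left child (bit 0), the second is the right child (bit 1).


Huffman tree construction:
Step 1: Merge B(13) + A(15) = 28
Step 2: Merge I(16) + F(23) = 39
Step 3: Merge J(26) + H(27) = 53
Step 4: Merge (B+A)(28) + (I+F)(39) = 67
Step 5: Merge (J+H)(53) + ((B+A)+(I+F))(67) = 120
Read each symbol's code off the tree from the root (left child = 0, right child = 1).

Codes:
  B: 100 (length 3)
  H: 01 (length 2)
  F: 111 (length 3)
  A: 101 (length 3)
  J: 00 (length 2)
  I: 110 (length 3)
Average code length: 307/120 = 2.5583 bits/symbol


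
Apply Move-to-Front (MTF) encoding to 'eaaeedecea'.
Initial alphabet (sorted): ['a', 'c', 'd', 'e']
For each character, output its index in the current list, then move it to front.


MTF encoding:
'e': index 3 in ['a', 'c', 'd', 'e'] -> ['e', 'a', 'c', 'd']
'a': index 1 in ['e', 'a', 'c', 'd'] -> ['a', 'e', 'c', 'd']
'a': index 0 in ['a', 'e', 'c', 'd'] -> ['a', 'e', 'c', 'd']
'e': index 1 in ['a', 'e', 'c', 'd'] -> ['e', 'a', 'c', 'd']
'e': index 0 in ['e', 'a', 'c', 'd'] -> ['e', 'a', 'c', 'd']
'd': index 3 in ['e', 'a', 'c', 'd'] -> ['d', 'e', 'a', 'c']
'e': index 1 in ['d', 'e', 'a', 'c'] -> ['e', 'd', 'a', 'c']
'c': index 3 in ['e', 'd', 'a', 'c'] -> ['c', 'e', 'd', 'a']
'e': index 1 in ['c', 'e', 'd', 'a'] -> ['e', 'c', 'd', 'a']
'a': index 3 in ['e', 'c', 'd', 'a'] -> ['a', 'e', 'c', 'd']


Output: [3, 1, 0, 1, 0, 3, 1, 3, 1, 3]


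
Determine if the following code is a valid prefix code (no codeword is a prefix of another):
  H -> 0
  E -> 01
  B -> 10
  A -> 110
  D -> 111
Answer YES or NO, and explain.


Checking each pair (does one codeword prefix another?):
  H='0' vs E='01': prefix -- VIOLATION

NO -- this is NOT a valid prefix code. H (0) is a prefix of E (01).


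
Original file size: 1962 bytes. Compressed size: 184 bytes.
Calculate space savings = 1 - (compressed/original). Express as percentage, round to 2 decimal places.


ratio = compressed/original = 184/1962 = 0.093782
savings = 1 - ratio = 1 - 0.093782 = 0.906218
as a percentage: 0.906218 * 100 = 90.62%

Space savings = 1 - 184/1962 = 90.62%


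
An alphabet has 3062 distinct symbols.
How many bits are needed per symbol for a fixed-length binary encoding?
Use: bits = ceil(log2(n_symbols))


log2(3062) = 11.5803
Bracket: 2^11 = 2048 < 3062 <= 2^12 = 4096
So ceil(log2(3062)) = 12

bits = ceil(log2(3062)) = ceil(11.5803) = 12 bits


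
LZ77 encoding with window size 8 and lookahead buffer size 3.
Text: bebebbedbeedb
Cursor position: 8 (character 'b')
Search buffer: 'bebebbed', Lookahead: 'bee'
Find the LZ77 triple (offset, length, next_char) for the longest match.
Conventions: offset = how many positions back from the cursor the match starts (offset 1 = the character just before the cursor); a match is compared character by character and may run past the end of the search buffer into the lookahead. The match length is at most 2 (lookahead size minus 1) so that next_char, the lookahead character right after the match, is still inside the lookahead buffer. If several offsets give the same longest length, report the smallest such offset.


Try each offset into the search buffer:
  offset=1 (pos 7, char 'd'): match length 0
  offset=2 (pos 6, char 'e'): match length 0
  offset=3 (pos 5, char 'b'): match length 2
  offset=4 (pos 4, char 'b'): match length 1
  offset=5 (pos 3, char 'e'): match length 0
  offset=6 (pos 2, char 'b'): match length 2
  offset=7 (pos 1, char 'e'): match length 0
  offset=8 (pos 0, char 'b'): match length 2
Longest match has length 2, found at offsets 3, 6, 8; take the smallest, offset 3.
next_char = character at position 8 + 2 = 10 -> 'e'

Best match: offset=3, length=2 (matching 'be' starting at position 5)
LZ77 triple: (3, 2, 'e')


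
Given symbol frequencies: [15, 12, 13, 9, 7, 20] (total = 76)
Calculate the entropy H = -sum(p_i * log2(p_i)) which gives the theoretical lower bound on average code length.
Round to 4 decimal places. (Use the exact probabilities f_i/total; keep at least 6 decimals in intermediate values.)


Per-symbol terms -p_i * log2(p_i) with p_i = f_i/76:
  p = 15/76 = 0.197368: log2(p) = -2.341037, -p*log2(p) = 0.462047
  p = 12/76 = 0.157895: log2(p) = -2.662965, -p*log2(p) = 0.420468
  p = 13/76 = 0.171053: log2(p) = -2.547488, -p*log2(p) = 0.435754
  p = 9/76 = 0.118421: log2(p) = -3.078003, -p*log2(p) = 0.364500
  p = 7/76 = 0.092105: log2(p) = -3.440573, -p*log2(p) = 0.316895
  p = 20/76 = 0.263158: log2(p) = -1.925999, -p*log2(p) = 0.506842
H = 0.462047 + 0.420468 + 0.435754 + 0.364500 + 0.316895 + 0.506842 = 2.506506

H = 2.5065 bits/symbol


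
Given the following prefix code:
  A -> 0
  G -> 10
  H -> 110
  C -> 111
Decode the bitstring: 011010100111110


Decoding step by step:
Bits 0 -> A
Bits 110 -> H
Bits 10 -> G
Bits 10 -> G
Bits 0 -> A
Bits 111 -> C
Bits 110 -> H


Decoded message: AHGGACH


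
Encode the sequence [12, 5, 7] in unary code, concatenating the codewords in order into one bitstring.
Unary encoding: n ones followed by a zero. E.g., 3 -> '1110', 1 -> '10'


Encode each number as n ones followed by a terminating 0:
  12 -> 1111111111110 (13 bits)
  5 -> 111110 (6 bits)
  7 -> 11111110 (8 bits)
Total length = 13 + 6 + 8 = 27 bits.

Unary([12, 5, 7]) = 111111111111011111011111110 (27 bits)


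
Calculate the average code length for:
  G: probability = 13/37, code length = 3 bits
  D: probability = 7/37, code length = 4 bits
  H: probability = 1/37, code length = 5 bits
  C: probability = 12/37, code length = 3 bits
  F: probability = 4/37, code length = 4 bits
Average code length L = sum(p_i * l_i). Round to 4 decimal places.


Weighted contributions p_i * l_i:
  G: (13/37) * 3 = 39/37
  D: (7/37) * 4 = 28/37
  H: (1/37) * 5 = 5/37
  C: (12/37) * 3 = 36/37
  F: (4/37) * 4 = 16/37
Sum = (39 + 28 + 5 + 36 + 16)/37 = 124/37

L = 124/37 = 3.3514 bits/symbol


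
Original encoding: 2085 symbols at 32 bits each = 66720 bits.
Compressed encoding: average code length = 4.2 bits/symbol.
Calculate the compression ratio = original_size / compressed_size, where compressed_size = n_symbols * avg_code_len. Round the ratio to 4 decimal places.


original_size = n_symbols * orig_bits = 2085 * 32 = 66720 bits
compressed_size = n_symbols * avg_code_len = 2085 * 4.2 = 8757.0 bits
ratio = original_size / compressed_size = 66720 / 8757.0 = 7.619

Compression ratio = 7.619


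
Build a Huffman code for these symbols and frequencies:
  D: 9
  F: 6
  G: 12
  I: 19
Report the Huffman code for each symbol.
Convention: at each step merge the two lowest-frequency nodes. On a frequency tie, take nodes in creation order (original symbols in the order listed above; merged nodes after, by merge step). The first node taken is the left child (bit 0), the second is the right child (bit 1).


Huffman tree construction:
Step 1: Merge F(6) + D(9) = 15
Step 2: Merge G(12) + (F+D)(15) = 27
Step 3: Merge I(19) + (G+(F+D))(27) = 46
Read each symbol's code off the tree from the root (left child = 0, right child = 1).

Codes:
  D: 111 (length 3)
  F: 110 (length 3)
  G: 10 (length 2)
  I: 0 (length 1)
Average code length: 88/46 = 1.9130 bits/symbol


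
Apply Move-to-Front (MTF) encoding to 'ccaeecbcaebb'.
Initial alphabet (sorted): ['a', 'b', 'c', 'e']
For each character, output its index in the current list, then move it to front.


MTF encoding:
'c': index 2 in ['a', 'b', 'c', 'e'] -> ['c', 'a', 'b', 'e']
'c': index 0 in ['c', 'a', 'b', 'e'] -> ['c', 'a', 'b', 'e']
'a': index 1 in ['c', 'a', 'b', 'e'] -> ['a', 'c', 'b', 'e']
'e': index 3 in ['a', 'c', 'b', 'e'] -> ['e', 'a', 'c', 'b']
'e': index 0 in ['e', 'a', 'c', 'b'] -> ['e', 'a', 'c', 'b']
'c': index 2 in ['e', 'a', 'c', 'b'] -> ['c', 'e', 'a', 'b']
'b': index 3 in ['c', 'e', 'a', 'b'] -> ['b', 'c', 'e', 'a']
'c': index 1 in ['b', 'c', 'e', 'a'] -> ['c', 'b', 'e', 'a']
'a': index 3 in ['c', 'b', 'e', 'a'] -> ['a', 'c', 'b', 'e']
'e': index 3 in ['a', 'c', 'b', 'e'] -> ['e', 'a', 'c', 'b']
'b': index 3 in ['e', 'a', 'c', 'b'] -> ['b', 'e', 'a', 'c']
'b': index 0 in ['b', 'e', 'a', 'c'] -> ['b', 'e', 'a', 'c']


Output: [2, 0, 1, 3, 0, 2, 3, 1, 3, 3, 3, 0]


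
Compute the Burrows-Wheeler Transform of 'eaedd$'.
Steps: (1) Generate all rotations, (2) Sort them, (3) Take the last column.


Rotations (sorted):
  0: $eaedd -> last char: d
  1: aedd$e -> last char: e
  2: d$eaed -> last char: d
  3: dd$eae -> last char: e
  4: eaedd$ -> last char: $
  5: edd$ea -> last char: a


BWT = dede$a


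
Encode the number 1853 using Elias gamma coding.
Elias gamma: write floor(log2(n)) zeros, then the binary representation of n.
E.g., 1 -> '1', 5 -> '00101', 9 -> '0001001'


num_bits = floor(log2(1853)) + 1 = 11
leading_zeros = num_bits - 1 = 10
binary(1853) = 11100111101

Elias gamma(1853) = '0000000000' + '11100111101' = 000000000011100111101 (21 bits)


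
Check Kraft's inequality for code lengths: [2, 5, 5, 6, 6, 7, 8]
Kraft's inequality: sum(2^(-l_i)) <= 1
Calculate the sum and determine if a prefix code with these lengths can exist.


Sum = 2^(-2) + 2^(-5) + 2^(-5) + 2^(-6) + 2^(-6) + 2^(-7) + 2^(-8)
    = 0.25 + 0.03125 + 0.03125 + 0.015625 + 0.015625 + 0.0078125 + 0.00390625
    = 91/256 = 0.35546875
Since 0.35546875 <= 1, Kraft's inequality IS satisfied.
A prefix code with these lengths CAN exist.

Kraft sum = 0.35546875. Satisfied.


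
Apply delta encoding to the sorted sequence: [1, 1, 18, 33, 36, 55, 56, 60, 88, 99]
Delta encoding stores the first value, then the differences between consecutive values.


First value: 1
Deltas:
  1 - 1 = 0
  18 - 1 = 17
  33 - 18 = 15
  36 - 33 = 3
  55 - 36 = 19
  56 - 55 = 1
  60 - 56 = 4
  88 - 60 = 28
  99 - 88 = 11


Delta encoded: [1, 0, 17, 15, 3, 19, 1, 4, 28, 11]


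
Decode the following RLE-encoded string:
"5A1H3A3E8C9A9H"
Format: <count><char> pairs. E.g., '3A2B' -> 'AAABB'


Expanding each <count><char> pair:
  5A -> 'AAAAA'
  1H -> 'H'
  3A -> 'AAA'
  3E -> 'EEE'
  8C -> 'CCCCCCCC'
  9A -> 'AAAAAAAAA'
  9H -> 'HHHHHHHHH'

Decoded = AAAAAHAAAEEECCCCCCCCAAAAAAAAAHHHHHHHHH


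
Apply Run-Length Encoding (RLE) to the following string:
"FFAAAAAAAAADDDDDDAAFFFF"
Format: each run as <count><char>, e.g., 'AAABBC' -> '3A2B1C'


Scanning runs left to right:
  i=0: run of 'F' x 2 -> '2F'
  i=2: run of 'A' x 9 -> '9A'
  i=11: run of 'D' x 6 -> '6D'
  i=17: run of 'A' x 2 -> '2A'
  i=19: run of 'F' x 4 -> '4F'

RLE = 2F9A6D2A4F


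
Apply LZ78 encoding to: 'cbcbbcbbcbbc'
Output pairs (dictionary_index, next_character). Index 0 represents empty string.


LZ78 encoding steps:
Dictionary: {0: ''}
Step 1: w='' (idx 0), next='c' -> output (0, 'c'), add 'c' as idx 1
Step 2: w='' (idx 0), next='b' -> output (0, 'b'), add 'b' as idx 2
Step 3: w='c' (idx 1), next='b' -> output (1, 'b'), add 'cb' as idx 3
Step 4: w='b' (idx 2), next='c' -> output (2, 'c'), add 'bc' as idx 4
Step 5: w='b' (idx 2), next='b' -> output (2, 'b'), add 'bb' as idx 5
Step 6: w='cb' (idx 3), next='b' -> output (3, 'b'), add 'cbb' as idx 6
Step 7: w='c' (idx 1), end of input -> output (1, '')


Encoded: [(0, 'c'), (0, 'b'), (1, 'b'), (2, 'c'), (2, 'b'), (3, 'b'), (1, '')]


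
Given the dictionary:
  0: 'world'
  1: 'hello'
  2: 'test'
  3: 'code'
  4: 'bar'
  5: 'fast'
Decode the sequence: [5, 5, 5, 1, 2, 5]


Look up each index in the dictionary:
  5 -> 'fast'
  5 -> 'fast'
  5 -> 'fast'
  1 -> 'hello'
  2 -> 'test'
  5 -> 'fast'

Decoded: "fast fast fast hello test fast"


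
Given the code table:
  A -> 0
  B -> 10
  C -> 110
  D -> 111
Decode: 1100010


Decoding:
110 -> C
0 -> A
0 -> A
10 -> B


Result: CAAB


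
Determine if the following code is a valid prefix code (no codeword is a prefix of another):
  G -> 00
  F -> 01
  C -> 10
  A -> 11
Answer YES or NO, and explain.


Checking each pair (does one codeword prefix another?):
  G='00' vs F='01': no prefix
  G='00' vs C='10': no prefix
  G='00' vs A='11': no prefix
  F='01' vs G='00': no prefix
  F='01' vs C='10': no prefix
  F='01' vs A='11': no prefix
  C='10' vs G='00': no prefix
  C='10' vs F='01': no prefix
  C='10' vs A='11': no prefix
  A='11' vs G='00': no prefix
  A='11' vs F='01': no prefix
  A='11' vs C='10': no prefix
No violation found over all pairs.

YES -- this is a valid prefix code. No codeword is a prefix of any other codeword.
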